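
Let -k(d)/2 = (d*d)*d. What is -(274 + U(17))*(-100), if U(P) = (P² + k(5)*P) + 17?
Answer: -367000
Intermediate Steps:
k(d) = -2*d³ (k(d) = -2*d*d*d = -2*d²*d = -2*d³)
U(P) = 17 + P² - 250*P (U(P) = (P² + (-2*5³)*P) + 17 = (P² + (-2*125)*P) + 17 = (P² - 250*P) + 17 = 17 + P² - 250*P)
-(274 + U(17))*(-100) = -(274 + (17 + 17² - 250*17))*(-100) = -(274 + (17 + 289 - 4250))*(-100) = -(274 - 3944)*(-100) = -(-3670)*(-100) = -1*367000 = -367000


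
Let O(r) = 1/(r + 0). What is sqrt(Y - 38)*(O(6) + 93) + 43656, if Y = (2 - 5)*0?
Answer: 43656 + 559*I*sqrt(38)/6 ≈ 43656.0 + 574.32*I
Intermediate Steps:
O(r) = 1/r
Y = 0 (Y = -3*0 = 0)
sqrt(Y - 38)*(O(6) + 93) + 43656 = sqrt(0 - 38)*(1/6 + 93) + 43656 = sqrt(-38)*(1/6 + 93) + 43656 = (I*sqrt(38))*(559/6) + 43656 = 559*I*sqrt(38)/6 + 43656 = 43656 + 559*I*sqrt(38)/6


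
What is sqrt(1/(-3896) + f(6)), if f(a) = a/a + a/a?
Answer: 7*sqrt(154866)/1948 ≈ 1.4141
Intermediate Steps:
f(a) = 2 (f(a) = 1 + 1 = 2)
sqrt(1/(-3896) + f(6)) = sqrt(1/(-3896) + 2) = sqrt(-1/3896 + 2) = sqrt(7791/3896) = 7*sqrt(154866)/1948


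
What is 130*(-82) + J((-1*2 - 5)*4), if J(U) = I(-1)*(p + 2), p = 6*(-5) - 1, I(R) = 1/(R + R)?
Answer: -21291/2 ≈ -10646.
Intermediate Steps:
I(R) = 1/(2*R)
p = -31 (p = -30 - 1 = -31)
J(U) = 29/2 (J(U) = ((½)/(-1))*(-31 + 2) = ((½)*(-1))*(-29) = -½*(-29) = 29/2)
130*(-82) + J((-1*2 - 5)*4) = 130*(-82) + 29/2 = -10660 + 29/2 = -21291/2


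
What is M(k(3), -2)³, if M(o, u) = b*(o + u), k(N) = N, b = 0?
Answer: 0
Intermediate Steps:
M(o, u) = 0 (M(o, u) = 0*(o + u) = 0)
M(k(3), -2)³ = 0³ = 0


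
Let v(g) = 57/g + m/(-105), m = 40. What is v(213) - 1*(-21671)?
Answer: 32311292/1491 ≈ 21671.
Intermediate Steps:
v(g) = -8/21 + 57/g (v(g) = 57/g + 40/(-105) = 57/g + 40*(-1/105) = 57/g - 8/21 = -8/21 + 57/g)
v(213) - 1*(-21671) = (-8/21 + 57/213) - 1*(-21671) = (-8/21 + 57*(1/213)) + 21671 = (-8/21 + 19/71) + 21671 = -169/1491 + 21671 = 32311292/1491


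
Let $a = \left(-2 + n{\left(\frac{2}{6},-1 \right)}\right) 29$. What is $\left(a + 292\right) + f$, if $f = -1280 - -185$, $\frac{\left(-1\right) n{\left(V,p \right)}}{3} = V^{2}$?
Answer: $- \frac{2612}{3} \approx -870.67$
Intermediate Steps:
$n{\left(V,p \right)} = - 3 V^{2}$
$f = -1095$ ($f = -1280 + 185 = -1095$)
$a = - \frac{203}{3}$ ($a = \left(-2 - 3 \left(\frac{2}{6}\right)^{2}\right) 29 = \left(-2 - 3 \left(2 \cdot \frac{1}{6}\right)^{2}\right) 29 = \left(-2 - \frac{3}{9}\right) 29 = \left(-2 - \frac{1}{3}\right) 29 = \left(- \frac{7}{3}\right) 29 = - \frac{203}{3} \approx -67.667$)
$\left(a + 292\right) + f = \left(- \frac{203}{3} + 292\right) - 1095 = \frac{673}{3} - 1095 = - \frac{2612}{3}$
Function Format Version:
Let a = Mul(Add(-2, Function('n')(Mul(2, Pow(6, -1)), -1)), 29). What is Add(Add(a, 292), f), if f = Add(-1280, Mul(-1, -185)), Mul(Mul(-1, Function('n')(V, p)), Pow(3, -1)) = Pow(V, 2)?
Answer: Rational(-2612, 3) ≈ -870.67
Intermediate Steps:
Function('n')(V, p) = Mul(-3, Pow(V, 2))
f = -1095 (f = Add(-1280, 185) = -1095)
a = Rational(-203, 3) (a = Mul(Add(-2, Mul(-3, Pow(Mul(2, Pow(6, -1)), 2))), 29) = Mul(Add(-2, Mul(-3, Pow(Mul(2, Rational(1, 6)), 2))), 29) = Mul(Add(-2, Mul(-3, Pow(Rational(1, 3), 2))), 29) = Mul(Add(-2, Mul(-3, Rational(1, 9))), 29) = Mul(Add(-2, Rational(-1, 3)), 29) = Mul(Rational(-7, 3), 29) = Rational(-203, 3) ≈ -67.667)
Add(Add(a, 292), f) = Add(Add(Rational(-203, 3), 292), -1095) = Add(Rational(673, 3), -1095) = Rational(-2612, 3)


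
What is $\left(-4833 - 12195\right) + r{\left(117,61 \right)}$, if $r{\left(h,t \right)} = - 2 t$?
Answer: $-17150$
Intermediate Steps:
$\left(-4833 - 12195\right) + r{\left(117,61 \right)} = \left(-4833 - 12195\right) - 122 = -17028 - 122 = -17150$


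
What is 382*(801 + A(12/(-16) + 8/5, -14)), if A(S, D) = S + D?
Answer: 3009587/10 ≈ 3.0096e+5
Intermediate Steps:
A(S, D) = D + S
382*(801 + A(12/(-16) + 8/5, -14)) = 382*(801 + (-14 + (12/(-16) + 8/5))) = 382*(801 + (-14 + (12*(-1/16) + 8*(1/5)))) = 382*(801 + (-14 + (-3/4 + 8/5))) = 382*(801 + (-14 + 17/20)) = 382*(801 - 263/20) = 382*(15757/20) = 3009587/10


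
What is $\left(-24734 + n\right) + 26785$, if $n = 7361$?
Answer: $9412$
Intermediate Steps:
$\left(-24734 + n\right) + 26785 = \left(-24734 + 7361\right) + 26785 = -17373 + 26785 = 9412$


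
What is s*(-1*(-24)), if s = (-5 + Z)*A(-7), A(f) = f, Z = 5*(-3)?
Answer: 3360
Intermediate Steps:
Z = -15
s = 140 (s = (-5 - 15)*(-7) = -20*(-7) = 140)
s*(-1*(-24)) = 140*(-1*(-24)) = 140*24 = 3360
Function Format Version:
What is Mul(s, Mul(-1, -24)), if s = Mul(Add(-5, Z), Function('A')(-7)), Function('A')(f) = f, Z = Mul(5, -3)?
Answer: 3360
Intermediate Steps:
Z = -15
s = 140 (s = Mul(Add(-5, -15), -7) = Mul(-20, -7) = 140)
Mul(s, Mul(-1, -24)) = Mul(140, Mul(-1, -24)) = Mul(140, 24) = 3360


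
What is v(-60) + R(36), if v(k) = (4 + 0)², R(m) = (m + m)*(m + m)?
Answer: 5200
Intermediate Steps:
R(m) = 4*m² (R(m) = (2*m)*(2*m) = 4*m²)
v(k) = 16 (v(k) = 4² = 16)
v(-60) + R(36) = 16 + 4*36² = 16 + 4*1296 = 16 + 5184 = 5200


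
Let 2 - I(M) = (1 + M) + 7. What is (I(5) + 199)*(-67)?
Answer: -12596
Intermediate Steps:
I(M) = -6 - M (I(M) = 2 - ((1 + M) + 7) = 2 - (8 + M) = 2 + (-8 - M) = -6 - M)
(I(5) + 199)*(-67) = ((-6 - 1*5) + 199)*(-67) = ((-6 - 5) + 199)*(-67) = (-11 + 199)*(-67) = 188*(-67) = -12596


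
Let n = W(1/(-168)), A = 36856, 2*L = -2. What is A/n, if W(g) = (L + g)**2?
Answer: 1040223744/28561 ≈ 36421.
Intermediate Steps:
L = -1 (L = (1/2)*(-2) = -1)
W(g) = (-1 + g)**2
n = 28561/28224 (n = (-1 + 1/(-168))**2 = (-1 - 1/168)**2 = (-169/168)**2 = 28561/28224 ≈ 1.0119)
A/n = 36856/(28561/28224) = 36856*(28224/28561) = 1040223744/28561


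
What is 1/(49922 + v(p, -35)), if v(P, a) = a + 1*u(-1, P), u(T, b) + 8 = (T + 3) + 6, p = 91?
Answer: 1/49887 ≈ 2.0045e-5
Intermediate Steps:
u(T, b) = 1 + T (u(T, b) = -8 + ((T + 3) + 6) = -8 + ((3 + T) + 6) = -8 + (9 + T) = 1 + T)
v(P, a) = a (v(P, a) = a + 1*(1 - 1) = a + 1*0 = a + 0 = a)
1/(49922 + v(p, -35)) = 1/(49922 - 35) = 1/49887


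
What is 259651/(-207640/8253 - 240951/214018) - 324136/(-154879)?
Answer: -207042041335872566/20963873323219 ≈ -9876.1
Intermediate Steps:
259651/(-207640/8253 - 240951/214018) - 324136/(-154879) = 259651/(-207640*1/8253 - 240951*1/214018) - 324136*(-1/154879) = 259651/(-207640/8253 - 240951/214018) + 324136/154879 = 259651/(-947495227/36046746) + 324136/154879 = 259651*(-36046746/947495227) + 324136/154879 = -1337081949378/135356461 + 324136/154879 = -207042041335872566/20963873323219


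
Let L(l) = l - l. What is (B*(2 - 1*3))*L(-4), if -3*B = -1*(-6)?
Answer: 0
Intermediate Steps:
L(l) = 0
B = -2 (B = -(-1)*(-6)/3 = -⅓*6 = -2)
(B*(2 - 1*3))*L(-4) = -2*(2 - 1*3)*0 = -2*(2 - 3)*0 = -2*(-1)*0 = 2*0 = 0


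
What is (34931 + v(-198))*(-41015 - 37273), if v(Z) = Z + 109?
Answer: -2727710496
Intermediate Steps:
v(Z) = 109 + Z
(34931 + v(-198))*(-41015 - 37273) = (34931 + (109 - 198))*(-41015 - 37273) = (34931 - 89)*(-78288) = 34842*(-78288) = -2727710496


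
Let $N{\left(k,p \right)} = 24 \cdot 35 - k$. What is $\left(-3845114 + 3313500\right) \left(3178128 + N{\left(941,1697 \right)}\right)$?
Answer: $-1689483645578$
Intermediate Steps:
$N{\left(k,p \right)} = 840 - k$
$\left(-3845114 + 3313500\right) \left(3178128 + N{\left(941,1697 \right)}\right) = \left(-3845114 + 3313500\right) \left(3178128 + \left(840 - 941\right)\right) = - 531614 \left(3178128 + \left(840 - 941\right)\right) = - 531614 \left(3178128 - 101\right) = \left(-531614\right) 3178027 = -1689483645578$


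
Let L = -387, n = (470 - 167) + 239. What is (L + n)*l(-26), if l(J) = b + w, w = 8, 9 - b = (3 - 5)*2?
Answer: 3255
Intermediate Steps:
b = 13 (b = 9 - (3 - 5)*2 = 9 - (-2)*2 = 9 - 1*(-4) = 9 + 4 = 13)
n = 542 (n = 303 + 239 = 542)
l(J) = 21 (l(J) = 13 + 8 = 21)
(L + n)*l(-26) = (-387 + 542)*21 = 155*21 = 3255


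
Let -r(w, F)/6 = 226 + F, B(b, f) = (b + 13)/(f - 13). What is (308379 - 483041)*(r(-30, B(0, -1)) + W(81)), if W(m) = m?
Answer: 1552046532/7 ≈ 2.2172e+8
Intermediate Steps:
B(b, f) = (13 + b)/(-13 + f)
r(w, F) = -1356 - 6*F (r(w, F) = -6*(226 + F) = -1356 - 6*F)
(308379 - 483041)*(r(-30, B(0, -1)) + W(81)) = (308379 - 483041)*((-1356 - 6*(13 + 0)/(-13 - 1)) + 81) = -174662*((-1356 - 6*13/(-14)) + 81) = -174662*((-1356 - (-3)*13/7) + 81) = -174662*((-1356 - 6*(-13/14)) + 81) = -174662*((-1356 + 39/7) + 81) = -174662*(-9453/7 + 81) = -174662*(-8886/7) = 1552046532/7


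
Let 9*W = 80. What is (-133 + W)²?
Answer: 1247689/81 ≈ 15404.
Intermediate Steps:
W = 80/9 (W = (⅑)*80 = 80/9 ≈ 8.8889)
(-133 + W)² = (-133 + 80/9)² = (-1117/9)² = 1247689/81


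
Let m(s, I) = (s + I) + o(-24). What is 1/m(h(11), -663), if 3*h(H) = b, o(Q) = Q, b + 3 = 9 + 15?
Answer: -1/680 ≈ -0.0014706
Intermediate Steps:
b = 21 (b = -3 + (9 + 15) = -3 + 24 = 21)
h(H) = 7 (h(H) = (⅓)*21 = 7)
m(s, I) = -24 + I + s (m(s, I) = (s + I) - 24 = (I + s) - 24 = -24 + I + s)
1/m(h(11), -663) = 1/(-24 - 663 + 7) = 1/(-680) = -1/680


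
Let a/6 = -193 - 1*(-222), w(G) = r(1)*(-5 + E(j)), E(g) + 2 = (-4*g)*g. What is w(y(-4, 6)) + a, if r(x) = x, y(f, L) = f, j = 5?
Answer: 67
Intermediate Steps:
E(g) = -2 - 4*g² (E(g) = -2 + (-4*g)*g = -2 - 4*g²)
w(G) = -107 (w(G) = 1*(-5 + (-2 - 4*5²)) = 1*(-5 + (-2 - 4*25)) = 1*(-5 + (-2 - 100)) = 1*(-5 - 102) = 1*(-107) = -107)
a = 174 (a = 6*(-193 - 1*(-222)) = 6*(-193 + 222) = 6*29 = 174)
w(y(-4, 6)) + a = -107 + 174 = 67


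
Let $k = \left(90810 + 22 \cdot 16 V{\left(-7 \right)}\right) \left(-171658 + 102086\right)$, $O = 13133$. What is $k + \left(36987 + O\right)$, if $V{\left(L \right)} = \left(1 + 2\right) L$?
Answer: $-5803506976$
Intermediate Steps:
$V{\left(L \right)} = 3 L$
$k = -5803557096$ ($k = \left(90810 + 22 \cdot 16 \cdot 3 \left(-7\right)\right) \left(-171658 + 102086\right) = \left(90810 + 352 \left(-21\right)\right) \left(-69572\right) = \left(90810 - 7392\right) \left(-69572\right) = 83418 \left(-69572\right) = -5803557096$)
$k + \left(36987 + O\right) = -5803557096 + \left(36987 + 13133\right) = -5803557096 + 50120 = -5803506976$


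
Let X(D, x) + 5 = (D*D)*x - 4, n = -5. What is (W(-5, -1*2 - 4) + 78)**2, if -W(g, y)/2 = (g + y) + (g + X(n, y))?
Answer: 183184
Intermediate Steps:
X(D, x) = -9 + x*D**2 (X(D, x) = -5 + ((D*D)*x - 4) = -5 + (D**2*x - 4) = -5 + (x*D**2 - 4) = -5 + (-4 + x*D**2) = -9 + x*D**2)
W(g, y) = 18 - 52*y - 4*g (W(g, y) = -2*((g + y) + (g + (-9 + y*(-5)**2))) = -2*((g + y) + (g + (-9 + y*25))) = -2*((g + y) + (g + (-9 + 25*y))) = -2*((g + y) + (-9 + g + 25*y)) = -2*(-9 + 2*g + 26*y) = 18 - 52*y - 4*g)
(W(-5, -1*2 - 4) + 78)**2 = ((18 - 52*(-1*2 - 4) - 4*(-5)) + 78)**2 = ((18 - 52*(-2 - 4) + 20) + 78)**2 = ((18 - 52*(-6) + 20) + 78)**2 = ((18 + 312 + 20) + 78)**2 = (350 + 78)**2 = 428**2 = 183184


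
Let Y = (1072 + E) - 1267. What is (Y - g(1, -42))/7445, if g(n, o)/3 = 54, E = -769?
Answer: -1126/7445 ≈ -0.15124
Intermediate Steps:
g(n, o) = 162 (g(n, o) = 3*54 = 162)
Y = -964 (Y = (1072 - 769) - 1267 = 303 - 1267 = -964)
(Y - g(1, -42))/7445 = (-964 - 1*162)/7445 = (-964 - 162)*(1/7445) = -1126*1/7445 = -1126/7445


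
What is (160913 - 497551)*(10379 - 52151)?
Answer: 14062042536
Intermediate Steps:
(160913 - 497551)*(10379 - 52151) = -336638*(-41772) = 14062042536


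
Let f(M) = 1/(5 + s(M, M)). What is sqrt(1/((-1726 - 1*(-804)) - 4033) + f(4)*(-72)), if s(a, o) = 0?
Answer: I*sqrt(353554115)/4955 ≈ 3.7948*I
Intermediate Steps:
f(M) = 1/5 (f(M) = 1/(5 + 0) = 1/5)
sqrt(1/((-1726 - 1*(-804)) - 4033) + f(4)*(-72)) = sqrt(1/((-1726 - 1*(-804)) - 4033) + (1/5)*(-72)) = sqrt(1/((-1726 + 804) - 4033) - 72/5) = sqrt(1/(-922 - 4033) - 72/5) = sqrt(1/(-4955) - 72/5) = sqrt(-1/4955 - 72/5) = sqrt(-71353/4955) = I*sqrt(353554115)/4955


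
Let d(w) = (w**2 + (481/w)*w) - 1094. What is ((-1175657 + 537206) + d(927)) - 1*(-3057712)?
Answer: 3277977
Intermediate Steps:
d(w) = -613 + w**2 (d(w) = (w**2 + 481) - 1094 = (481 + w**2) - 1094 = -613 + w**2)
((-1175657 + 537206) + d(927)) - 1*(-3057712) = ((-1175657 + 537206) + (-613 + 927**2)) - 1*(-3057712) = (-638451 + (-613 + 859329)) + 3057712 = (-638451 + 858716) + 3057712 = 220265 + 3057712 = 3277977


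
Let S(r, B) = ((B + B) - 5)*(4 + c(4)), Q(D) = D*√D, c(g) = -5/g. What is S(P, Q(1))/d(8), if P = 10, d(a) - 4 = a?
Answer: -11/16 ≈ -0.68750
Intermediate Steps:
Q(D) = D^(3/2)
d(a) = 4 + a
S(r, B) = -55/4 + 11*B/2 (S(r, B) = ((B + B) - 5)*(4 - 5/4) = (2*B - 5)*(4 - 5*¼) = (-5 + 2*B)*(4 - 5/4) = (-5 + 2*B)*(11/4) = -55/4 + 11*B/2)
S(P, Q(1))/d(8) = (-55/4 + 11*1^(3/2)/2)/(4 + 8) = (-55/4 + (11/2)*1)/12 = (-55/4 + 11/2)*(1/12) = -33/4*1/12 = -11/16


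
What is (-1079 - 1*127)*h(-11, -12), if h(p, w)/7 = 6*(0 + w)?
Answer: 607824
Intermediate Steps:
h(p, w) = 42*w (h(p, w) = 7*(6*(0 + w)) = 7*(6*w) = 42*w)
(-1079 - 1*127)*h(-11, -12) = (-1079 - 1*127)*(42*(-12)) = (-1079 - 127)*(-504) = -1206*(-504) = 607824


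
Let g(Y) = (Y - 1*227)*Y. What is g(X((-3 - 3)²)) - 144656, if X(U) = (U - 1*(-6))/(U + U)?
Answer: -20849483/144 ≈ -1.4479e+5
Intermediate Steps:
X(U) = (6 + U)/(2*U) (X(U) = (U + 6)/((2*U)) = (6 + U)*(1/(2*U)) = (6 + U)/(2*U))
g(Y) = Y*(-227 + Y) (g(Y) = (Y - 227)*Y = (-227 + Y)*Y = Y*(-227 + Y))
g(X((-3 - 3)²)) - 144656 = ((6 + (-3 - 3)²)/(2*((-3 - 3)²)))*(-227 + (6 + (-3 - 3)²)/(2*((-3 - 3)²))) - 144656 = ((6 + (-6)²)/(2*((-6)²)))*(-227 + (6 + (-6)²)/(2*((-6)²))) - 144656 = ((½)*(6 + 36)/36)*(-227 + (½)*(6 + 36)/36) - 144656 = ((½)*(1/36)*42)*(-227 + (½)*(1/36)*42) - 144656 = 7*(-227 + 7/12)/12 - 144656 = (7/12)*(-2717/12) - 144656 = -19019/144 - 144656 = -20849483/144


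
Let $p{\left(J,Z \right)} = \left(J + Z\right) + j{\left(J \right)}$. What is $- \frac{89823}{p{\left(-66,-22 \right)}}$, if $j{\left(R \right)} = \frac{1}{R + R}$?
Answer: $\frac{11856636}{11617} \approx 1020.6$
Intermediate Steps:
$j{\left(R \right)} = \frac{1}{2 R}$
$p{\left(J,Z \right)} = J + Z + \frac{1}{2 J}$ ($p{\left(J,Z \right)} = \left(J + Z\right) + \frac{1}{2 J} = J + Z + \frac{1}{2 J}$)
$- \frac{89823}{p{\left(-66,-22 \right)}} = - \frac{89823}{-66 - 22 + \frac{1}{2 \left(-66\right)}} = - \frac{89823}{-66 - 22 + \frac{1}{2} \left(- \frac{1}{66}\right)} = - \frac{89823}{-66 - 22 - \frac{1}{132}} = - \frac{89823}{- \frac{11617}{132}} = \left(-89823\right) \left(- \frac{132}{11617}\right) = \frac{11856636}{11617}$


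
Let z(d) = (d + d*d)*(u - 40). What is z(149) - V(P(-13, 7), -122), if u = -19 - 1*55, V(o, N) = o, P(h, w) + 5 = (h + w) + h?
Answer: -2547876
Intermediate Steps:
P(h, w) = -5 + w + 2*h (P(h, w) = -5 + ((h + w) + h) = -5 + (w + 2*h) = -5 + w + 2*h)
u = -74 (u = -19 - 55 = -74)
z(d) = -114*d - 114*d² (z(d) = (d + d*d)*(-74 - 40) = (d + d²)*(-114) = -114*d - 114*d²)
z(149) - V(P(-13, 7), -122) = -114*149*(1 + 149) - (-5 + 7 + 2*(-13)) = -114*149*150 - (-5 + 7 - 26) = -2547900 - 1*(-24) = -2547900 + 24 = -2547876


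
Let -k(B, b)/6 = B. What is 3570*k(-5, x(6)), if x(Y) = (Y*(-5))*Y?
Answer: 107100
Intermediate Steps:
x(Y) = -5*Y² (x(Y) = (-5*Y)*Y = -5*Y²)
k(B, b) = -6*B
3570*k(-5, x(6)) = 3570*(-6*(-5)) = 3570*30 = 107100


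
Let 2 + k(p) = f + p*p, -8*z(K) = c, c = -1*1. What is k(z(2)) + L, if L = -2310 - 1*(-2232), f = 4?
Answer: -4863/64 ≈ -75.984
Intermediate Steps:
c = -1
z(K) = 1/8 (z(K) = -1/8*(-1) = 1/8)
k(p) = 2 + p**2 (k(p) = -2 + (4 + p*p) = -2 + (4 + p**2) = 2 + p**2)
L = -78 (L = -2310 + 2232 = -78)
k(z(2)) + L = (2 + (1/8)**2) - 78 = (2 + 1/64) - 78 = 129/64 - 78 = -4863/64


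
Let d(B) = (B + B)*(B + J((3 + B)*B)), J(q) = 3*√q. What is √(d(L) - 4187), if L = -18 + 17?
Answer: √(-4185 - 6*I*√2) ≈ 0.0656 - 64.692*I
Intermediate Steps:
L = -1
d(B) = 2*B*(B + 3*√(B*(3 + B))) (d(B) = (B + B)*(B + 3*√((3 + B)*B)) = (2*B)*(B + 3*√(B*(3 + B))) = 2*B*(B + 3*√(B*(3 + B))))
√(d(L) - 4187) = √(2*(-1)*(-1 + 3*√(-(3 - 1))) - 4187) = √(2*(-1)*(-1 + 3*√(-1*2)) - 4187) = √(2*(-1)*(-1 + 3*√(-2)) - 4187) = √(2*(-1)*(-1 + 3*(I*√2)) - 4187) = √(2*(-1)*(-1 + 3*I*√2) - 4187) = √((2 - 6*I*√2) - 4187) = √(-4185 - 6*I*√2)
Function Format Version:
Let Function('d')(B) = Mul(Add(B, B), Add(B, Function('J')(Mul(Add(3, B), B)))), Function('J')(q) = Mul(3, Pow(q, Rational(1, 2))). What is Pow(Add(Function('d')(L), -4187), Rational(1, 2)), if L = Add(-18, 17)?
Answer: Pow(Add(-4185, Mul(-6, I, Pow(2, Rational(1, 2)))), Rational(1, 2)) ≈ Add(0.0656, Mul(-64.692, I))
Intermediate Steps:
L = -1
Function('d')(B) = Mul(2, B, Add(B, Mul(3, Pow(Mul(B, Add(3, B)), Rational(1, 2))))) (Function('d')(B) = Mul(Add(B, B), Add(B, Mul(3, Pow(Mul(Add(3, B), B), Rational(1, 2))))) = Mul(Mul(2, B), Add(B, Mul(3, Pow(Mul(B, Add(3, B)), Rational(1, 2))))) = Mul(2, B, Add(B, Mul(3, Pow(Mul(B, Add(3, B)), Rational(1, 2))))))
Pow(Add(Function('d')(L), -4187), Rational(1, 2)) = Pow(Add(Mul(2, -1, Add(-1, Mul(3, Pow(Mul(-1, Add(3, -1)), Rational(1, 2))))), -4187), Rational(1, 2)) = Pow(Add(Mul(2, -1, Add(-1, Mul(3, Pow(Mul(-1, 2), Rational(1, 2))))), -4187), Rational(1, 2)) = Pow(Add(Mul(2, -1, Add(-1, Mul(3, Pow(-2, Rational(1, 2))))), -4187), Rational(1, 2)) = Pow(Add(Mul(2, -1, Add(-1, Mul(3, Mul(I, Pow(2, Rational(1, 2)))))), -4187), Rational(1, 2)) = Pow(Add(Mul(2, -1, Add(-1, Mul(3, I, Pow(2, Rational(1, 2))))), -4187), Rational(1, 2)) = Pow(Add(Add(2, Mul(-6, I, Pow(2, Rational(1, 2)))), -4187), Rational(1, 2)) = Pow(Add(-4185, Mul(-6, I, Pow(2, Rational(1, 2)))), Rational(1, 2))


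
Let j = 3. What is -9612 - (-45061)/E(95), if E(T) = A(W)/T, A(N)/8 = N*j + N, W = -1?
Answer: -4588379/32 ≈ -1.4339e+5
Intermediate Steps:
A(N) = 32*N (A(N) = 8*(N*3 + N) = 8*(3*N + N) = 8*(4*N) = 32*N)
E(T) = -32/T (E(T) = (32*(-1))/T = -32/T)
-9612 - (-45061)/E(95) = -9612 - (-45061)/((-32/95)) = -9612 - (-45061)/((-32*1/95)) = -9612 - (-45061)/(-32/95) = -9612 - (-45061)*(-95)/32 = -9612 - 1*4280795/32 = -9612 - 4280795/32 = -4588379/32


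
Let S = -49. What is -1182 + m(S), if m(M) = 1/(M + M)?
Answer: -115837/98 ≈ -1182.0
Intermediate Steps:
m(M) = 1/(2*M)
-1182 + m(S) = -1182 + (½)/(-49) = -1182 + (½)*(-1/49) = -1182 - 1/98 = -115837/98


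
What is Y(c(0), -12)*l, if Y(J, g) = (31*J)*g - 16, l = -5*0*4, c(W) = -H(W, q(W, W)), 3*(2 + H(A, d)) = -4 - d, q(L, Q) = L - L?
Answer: 0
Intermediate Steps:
q(L, Q) = 0
H(A, d) = -10/3 - d/3 (H(A, d) = -2 + (-4 - d)/3 = -2 + (-4/3 - d/3) = -10/3 - d/3)
c(W) = 10/3 (c(W) = -(-10/3 - 1/3*0) = -(-10/3 + 0) = -1*(-10/3) = 10/3)
l = 0 (l = 0*4 = 0)
Y(J, g) = -16 + 31*J*g (Y(J, g) = 31*J*g - 16 = -16 + 31*J*g)
Y(c(0), -12)*l = (-16 + 31*(10/3)*(-12))*0 = (-16 - 1240)*0 = -1256*0 = 0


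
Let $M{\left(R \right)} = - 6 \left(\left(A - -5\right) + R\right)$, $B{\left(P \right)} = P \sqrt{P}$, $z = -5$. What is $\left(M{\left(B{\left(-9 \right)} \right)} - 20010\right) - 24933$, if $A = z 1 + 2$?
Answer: $-44955 + 162 i \approx -44955.0 + 162.0 i$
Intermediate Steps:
$A = -3$ ($A = \left(-5\right) 1 + 2 = -5 + 2 = -3$)
$B{\left(P \right)} = P^{\frac{3}{2}}$
$M{\left(R \right)} = -12 - 6 R$ ($M{\left(R \right)} = - 6 \left(\left(-3 - -5\right) + R\right) = - 6 \left(\left(-3 + 5\right) + R\right) = - 6 \left(2 + R\right) = -12 - 6 R$)
$\left(M{\left(B{\left(-9 \right)} \right)} - 20010\right) - 24933 = \left(\left(-12 - 6 \left(-9\right)^{\frac{3}{2}}\right) - 20010\right) - 24933 = \left(\left(-12 - 6 \left(- 27 i\right)\right) - 20010\right) - 24933 = \left(\left(-12 + 162 i\right) - 20010\right) - 24933 = \left(-20022 + 162 i\right) - 24933 = -44955 + 162 i$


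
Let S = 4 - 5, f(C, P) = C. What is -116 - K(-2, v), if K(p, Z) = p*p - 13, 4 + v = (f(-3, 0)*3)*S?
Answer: -107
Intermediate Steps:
S = -1
v = 5 (v = -4 - 3*3*(-1) = -4 - 9*(-1) = -4 + 9 = 5)
K(p, Z) = -13 + p² (K(p, Z) = p² - 13 = -13 + p²)
-116 - K(-2, v) = -116 - (-13 + (-2)²) = -116 - (-13 + 4) = -116 - 1*(-9) = -116 + 9 = -107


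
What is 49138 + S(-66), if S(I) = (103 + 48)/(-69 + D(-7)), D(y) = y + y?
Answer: 4078303/83 ≈ 49136.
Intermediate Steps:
D(y) = 2*y
S(I) = -151/83 (S(I) = (103 + 48)/(-69 + 2*(-7)) = 151/(-69 - 14) = 151/(-83) = 151*(-1/83) = -151/83)
49138 + S(-66) = 49138 - 151/83 = 4078303/83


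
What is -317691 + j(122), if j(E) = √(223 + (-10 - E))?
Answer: -317691 + √91 ≈ -3.1768e+5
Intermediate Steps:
j(E) = √(213 - E)
-317691 + j(122) = -317691 + √(213 - 1*122) = -317691 + √(213 - 122) = -317691 + √91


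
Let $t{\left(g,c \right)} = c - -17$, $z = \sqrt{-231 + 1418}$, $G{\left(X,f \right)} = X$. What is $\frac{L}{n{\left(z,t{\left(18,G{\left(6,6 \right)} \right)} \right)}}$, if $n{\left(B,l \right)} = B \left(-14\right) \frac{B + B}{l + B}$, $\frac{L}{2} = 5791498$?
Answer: $- \frac{66602227}{8309} - \frac{2895749 \sqrt{1187}}{8309} \approx -20023.0$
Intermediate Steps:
$L = 11582996$ ($L = 2 \cdot 5791498 = 11582996$)
$z = \sqrt{1187} \approx 34.453$
$t{\left(g,c \right)} = 17 + c$ ($t{\left(g,c \right)} = c + 17 = 17 + c$)
$n{\left(B,l \right)} = - \frac{28 B^{2}}{B + l}$ ($n{\left(B,l \right)} = - 14 B \frac{2 B}{B + l} = - \frac{28 B^{2}}{B + l}$)
$\frac{L}{n{\left(z,t{\left(18,G{\left(6,6 \right)} \right)} \right)}} = \frac{11582996}{\left(-28\right) \left(\sqrt{1187}\right)^{2} \frac{1}{\sqrt{1187} + \left(17 + 6\right)}} = \frac{11582996}{\left(-28\right) 1187 \frac{1}{\sqrt{1187} + 23}} = \frac{11582996}{\left(-28\right) 1187 \frac{1}{23 + \sqrt{1187}}} = \frac{11582996}{\left(-33236\right) \frac{1}{23 + \sqrt{1187}}} = 11582996 \left(- \frac{23}{33236} - \frac{\sqrt{1187}}{33236}\right) = - \frac{66602227}{8309} - \frac{2895749 \sqrt{1187}}{8309}$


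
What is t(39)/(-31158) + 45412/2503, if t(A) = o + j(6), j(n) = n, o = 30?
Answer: 78603166/4332693 ≈ 18.142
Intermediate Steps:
t(A) = 36 (t(A) = 30 + 6 = 36)
t(39)/(-31158) + 45412/2503 = 36/(-31158) + 45412/2503 = 36*(-1/31158) + 45412*(1/2503) = -2/1731 + 45412/2503 = 78603166/4332693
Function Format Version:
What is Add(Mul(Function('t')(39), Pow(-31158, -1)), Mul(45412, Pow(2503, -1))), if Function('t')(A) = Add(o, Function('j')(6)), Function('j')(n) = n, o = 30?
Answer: Rational(78603166, 4332693) ≈ 18.142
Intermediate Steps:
Function('t')(A) = 36 (Function('t')(A) = Add(30, 6) = 36)
Add(Mul(Function('t')(39), Pow(-31158, -1)), Mul(45412, Pow(2503, -1))) = Add(Mul(36, Pow(-31158, -1)), Mul(45412, Pow(2503, -1))) = Add(Mul(36, Rational(-1, 31158)), Mul(45412, Rational(1, 2503))) = Add(Rational(-2, 1731), Rational(45412, 2503)) = Rational(78603166, 4332693)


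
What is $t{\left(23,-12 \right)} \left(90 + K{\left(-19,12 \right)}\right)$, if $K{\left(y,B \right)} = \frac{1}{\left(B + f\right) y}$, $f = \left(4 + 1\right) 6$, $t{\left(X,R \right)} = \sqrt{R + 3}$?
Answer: $\frac{71819 i}{266} \approx 270.0 i$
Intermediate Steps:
$t{\left(X,R \right)} = \sqrt{3 + R}$
$f = 30$ ($f = 5 \cdot 6 = 30$)
$K{\left(y,B \right)} = \frac{1}{y \left(30 + B\right)}$ ($K{\left(y,B \right)} = \frac{1}{\left(B + 30\right) y} = \frac{1}{\left(30 + B\right) y} = \frac{1}{y \left(30 + B\right)}$)
$t{\left(23,-12 \right)} \left(90 + K{\left(-19,12 \right)}\right) = \sqrt{3 - 12} \left(90 + \frac{1}{\left(-19\right) \left(30 + 12\right)}\right) = \sqrt{-9} \left(90 - \frac{1}{19 \cdot 42}\right) = 3 i \left(90 - \frac{1}{798}\right) = 3 i \frac{71819}{798} = \frac{71819 i}{266}$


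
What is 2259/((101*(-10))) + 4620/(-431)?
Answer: -5639829/435310 ≈ -12.956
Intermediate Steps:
2259/((101*(-10))) + 4620/(-431) = 2259/(-1010) + 4620*(-1/431) = 2259*(-1/1010) - 4620/431 = -2259/1010 - 4620/431 = -5639829/435310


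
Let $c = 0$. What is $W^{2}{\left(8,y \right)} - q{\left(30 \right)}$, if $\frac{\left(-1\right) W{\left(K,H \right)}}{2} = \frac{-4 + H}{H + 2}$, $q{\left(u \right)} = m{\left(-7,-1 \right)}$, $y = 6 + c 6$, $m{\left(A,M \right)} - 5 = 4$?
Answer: $- \frac{35}{4} \approx -8.75$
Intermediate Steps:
$m{\left(A,M \right)} = 9$ ($m{\left(A,M \right)} = 5 + 4 = 9$)
$y = 6$ ($y = 6 + 0 \cdot 6 = 6 + 0 = 6$)
$q{\left(u \right)} = 9$
$W{\left(K,H \right)} = - \frac{2 \left(-4 + H\right)}{2 + H}$ ($W{\left(K,H \right)} = - 2 \frac{-4 + H}{H + 2} = - 2 \frac{-4 + H}{2 + H} = - \frac{2 \left(-4 + H\right)}{2 + H}$)
$W^{2}{\left(8,y \right)} - q{\left(30 \right)} = \left(\frac{2 \left(4 - 6\right)}{2 + 6}\right)^{2} - 9 = \left(\frac{2 \left(4 - 6\right)}{8}\right)^{2} - 9 = \left(2 \cdot \frac{1}{8} \left(-2\right)\right)^{2} - 9 = \left(- \frac{1}{2}\right)^{2} - 9 = \frac{1}{4} - 9 = - \frac{35}{4}$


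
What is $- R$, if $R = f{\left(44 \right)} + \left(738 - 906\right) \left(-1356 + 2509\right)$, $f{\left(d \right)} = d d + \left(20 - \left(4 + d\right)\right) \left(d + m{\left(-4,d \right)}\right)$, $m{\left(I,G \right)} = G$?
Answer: $194232$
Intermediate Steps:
$f{\left(d \right)} = d^{2} + 2 d \left(16 - d\right)$ ($f{\left(d \right)} = d d + \left(20 - \left(4 + d\right)\right) \left(d + d\right) = d^{2} + \left(16 - d\right) 2 d = d^{2} + 2 d \left(16 - d\right)$)
$R = -194232$ ($R = 44 \left(32 - 44\right) + \left(738 - 906\right) \left(-1356 + 2509\right) = 44 \left(32 - 44\right) - 193704 = 44 \left(-12\right) - 193704 = -528 - 193704 = -194232$)
$- R = \left(-1\right) \left(-194232\right) = 194232$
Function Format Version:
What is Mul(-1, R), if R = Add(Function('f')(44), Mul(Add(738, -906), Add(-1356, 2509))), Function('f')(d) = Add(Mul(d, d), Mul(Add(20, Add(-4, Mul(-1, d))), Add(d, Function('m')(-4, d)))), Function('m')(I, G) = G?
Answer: 194232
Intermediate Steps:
Function('f')(d) = Add(Pow(d, 2), Mul(2, d, Add(16, Mul(-1, d)))) (Function('f')(d) = Add(Mul(d, d), Mul(Add(20, Add(-4, Mul(-1, d))), Add(d, d))) = Add(Pow(d, 2), Mul(Add(16, Mul(-1, d)), Mul(2, d))) = Add(Pow(d, 2), Mul(2, d, Add(16, Mul(-1, d)))))
R = -194232 (R = Add(Mul(44, Add(32, Mul(-1, 44))), Mul(Add(738, -906), Add(-1356, 2509))) = Add(Mul(44, Add(32, -44)), Mul(-168, 1153)) = Add(Mul(44, -12), -193704) = Add(-528, -193704) = -194232)
Mul(-1, R) = Mul(-1, -194232) = 194232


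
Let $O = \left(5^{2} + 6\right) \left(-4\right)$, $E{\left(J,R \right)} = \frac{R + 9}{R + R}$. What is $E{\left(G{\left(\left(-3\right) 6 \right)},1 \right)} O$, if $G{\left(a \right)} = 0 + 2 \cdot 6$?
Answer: $-620$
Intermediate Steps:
$G{\left(a \right)} = 12$ ($G{\left(a \right)} = 0 + 12 = 12$)
$E{\left(J,R \right)} = \frac{9 + R}{2 R}$
$O = -124$ ($O = \left(25 + 6\right) \left(-4\right) = 31 \left(-4\right) = -124$)
$E{\left(G{\left(\left(-3\right) 6 \right)},1 \right)} O = \frac{9 + 1}{2 \cdot 1} \left(-124\right) = \frac{1}{2} \cdot 1 \cdot 10 \left(-124\right) = 5 \left(-124\right) = -620$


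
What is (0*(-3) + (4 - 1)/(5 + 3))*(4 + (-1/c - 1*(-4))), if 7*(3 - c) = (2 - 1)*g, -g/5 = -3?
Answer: 41/16 ≈ 2.5625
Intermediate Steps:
g = 15 (g = -5*(-3) = 15)
c = 6/7 (c = 3 - (2 - 1)*15/7 = 3 - 15/7 = 6/7 ≈ 0.85714)
(0*(-3) + (4 - 1)/(5 + 3))*(4 + (-1/c - 1*(-4))) = (0*(-3) + (4 - 1)/(5 + 3))*(4 + (-1/6/7 - 1*(-4))) = (0 + 3/8)*(4 + (-1*7/6 + 4)) = (0 + 3*(⅛))*(4 + (-7/6 + 4)) = (0 + 3/8)*(4 + 17/6) = (3/8)*(41/6) = 41/16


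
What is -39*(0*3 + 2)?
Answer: -78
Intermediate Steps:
-39*(0*3 + 2) = -39*(0 + 2) = -39*2 = -78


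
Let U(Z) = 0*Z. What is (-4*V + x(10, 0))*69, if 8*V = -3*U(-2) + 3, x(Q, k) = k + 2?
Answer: 69/2 ≈ 34.500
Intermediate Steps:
x(Q, k) = 2 + k
U(Z) = 0
V = 3/8 (V = (-3*0 + 3)/8 = (0 + 3)/8 = (1/8)*3 = 3/8 ≈ 0.37500)
(-4*V + x(10, 0))*69 = (-4*3/8 + (2 + 0))*69 = (-3/2 + 2)*69 = (1/2)*69 = 69/2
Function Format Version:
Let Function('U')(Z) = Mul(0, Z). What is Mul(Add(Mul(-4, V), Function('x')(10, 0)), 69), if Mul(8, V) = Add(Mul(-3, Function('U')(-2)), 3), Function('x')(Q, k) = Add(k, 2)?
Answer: Rational(69, 2) ≈ 34.500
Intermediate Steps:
Function('x')(Q, k) = Add(2, k)
Function('U')(Z) = 0
V = Rational(3, 8) (V = Mul(Rational(1, 8), Add(Mul(-3, 0), 3)) = Mul(Rational(1, 8), Add(0, 3)) = Mul(Rational(1, 8), 3) = Rational(3, 8) ≈ 0.37500)
Mul(Add(Mul(-4, V), Function('x')(10, 0)), 69) = Mul(Add(Mul(-4, Rational(3, 8)), Add(2, 0)), 69) = Mul(Add(Rational(-3, 2), 2), 69) = Mul(Rational(1, 2), 69) = Rational(69, 2)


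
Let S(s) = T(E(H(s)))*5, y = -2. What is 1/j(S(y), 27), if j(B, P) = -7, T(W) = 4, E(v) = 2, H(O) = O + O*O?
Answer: -⅐ ≈ -0.14286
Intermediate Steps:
H(O) = O + O²
S(s) = 20 (S(s) = 4*5 = 20)
1/j(S(y), 27) = 1/(-7) = -⅐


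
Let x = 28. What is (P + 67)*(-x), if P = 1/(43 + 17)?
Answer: -28147/15 ≈ -1876.5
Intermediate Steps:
P = 1/60 ≈ 0.016667
(P + 67)*(-x) = (1/60 + 67)*(-1*28) = (4021/60)*(-28) = -28147/15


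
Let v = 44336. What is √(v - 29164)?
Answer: 2*√3793 ≈ 123.17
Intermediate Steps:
√(v - 29164) = √(44336 - 29164) = √15172 = 2*√3793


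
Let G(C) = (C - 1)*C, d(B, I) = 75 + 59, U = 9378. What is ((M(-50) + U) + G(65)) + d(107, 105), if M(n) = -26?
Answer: 13646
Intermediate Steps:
d(B, I) = 134
G(C) = C*(-1 + C) (G(C) = (-1 + C)*C = C*(-1 + C))
((M(-50) + U) + G(65)) + d(107, 105) = ((-26 + 9378) + 65*(-1 + 65)) + 134 = (9352 + 65*64) + 134 = (9352 + 4160) + 134 = 13512 + 134 = 13646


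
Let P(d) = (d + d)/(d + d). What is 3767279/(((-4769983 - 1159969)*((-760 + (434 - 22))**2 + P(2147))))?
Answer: -3767279/718146836960 ≈ -5.2458e-6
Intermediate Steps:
P(d) = 1 (P(d) = (2*d)/((2*d)) = (2*d)*(1/(2*d)) = 1)
3767279/(((-4769983 - 1159969)*((-760 + (434 - 22))**2 + P(2147)))) = 3767279/(((-4769983 - 1159969)*((-760 + (434 - 22))**2 + 1))) = 3767279/((-5929952*((-760 + 412)**2 + 1))) = 3767279/((-5929952*((-348)**2 + 1))) = 3767279/((-5929952*(121104 + 1))) = 3767279/((-5929952*121105)) = 3767279/(-718146836960) = 3767279*(-1/718146836960) = -3767279/718146836960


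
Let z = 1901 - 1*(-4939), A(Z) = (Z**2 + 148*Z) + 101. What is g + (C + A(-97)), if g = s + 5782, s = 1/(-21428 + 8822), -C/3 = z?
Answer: -246875905/12606 ≈ -19584.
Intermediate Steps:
A(Z) = 101 + Z**2 + 148*Z
z = 6840 (z = 1901 + 4939 = 6840)
C = -20520 (C = -3*6840 = -20520)
s = -1/12606 (s = 1/(-12606) = -1/12606 ≈ -7.9327e-5)
g = 72887891/12606 (g = -1/12606 + 5782 = 72887891/12606 ≈ 5782.0)
g + (C + A(-97)) = 72887891/12606 + (-20520 + (101 + (-97)**2 + 148*(-97))) = 72887891/12606 + (-20520 + (101 + 9409 - 14356)) = 72887891/12606 + (-20520 - 4846) = 72887891/12606 - 25366 = -246875905/12606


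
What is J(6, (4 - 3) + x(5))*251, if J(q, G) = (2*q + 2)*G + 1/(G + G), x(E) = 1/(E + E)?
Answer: 218872/55 ≈ 3979.5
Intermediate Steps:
x(E) = 1/(2*E)
J(q, G) = 1/(2*G) + G*(2 + 2*q) (J(q, G) = (2 + 2*q)*G + 1/(2*G) = G*(2 + 2*q) + 1/(2*G) = 1/(2*G) + G*(2 + 2*q))
J(6, (4 - 3) + x(5))*251 = ((1 + 4*((4 - 3) + (½)/5)²*(1 + 6))/(2*((4 - 3) + (½)/5)))*251 = ((1 + 4*(1 + (½)*(⅕))²*7)/(2*(1 + (½)*(⅕))))*251 = ((1 + 4*(1 + ⅒)²*7)/(2*(1 + ⅒)))*251 = ((1 + 4*(11/10)²*7)/(2*(11/10)))*251 = ((½)*(10/11)*(1 + 4*(121/100)*7))*251 = ((½)*(10/11)*(1 + 847/25))*251 = ((½)*(10/11)*(872/25))*251 = (872/55)*251 = 218872/55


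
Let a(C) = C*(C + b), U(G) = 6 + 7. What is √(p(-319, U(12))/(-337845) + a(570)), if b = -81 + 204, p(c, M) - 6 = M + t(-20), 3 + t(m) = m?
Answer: √45086142783666630/337845 ≈ 628.50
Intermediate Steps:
t(m) = -3 + m
U(G) = 13
p(c, M) = -17 + M (p(c, M) = 6 + (M + (-3 - 20)) = 6 + (M - 23) = 6 + (-23 + M) = -17 + M)
b = 123
a(C) = C*(123 + C) (a(C) = C*(C + 123) = C*(123 + C))
√(p(-319, U(12))/(-337845) + a(570)) = √((-17 + 13)/(-337845) + 570*(123 + 570)) = √(-4*(-1/337845) + 570*693) = √(4/337845 + 395010) = √(133452153454/337845) = √45086142783666630/337845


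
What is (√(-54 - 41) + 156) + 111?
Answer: 267 + I*√95 ≈ 267.0 + 9.7468*I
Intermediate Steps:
(√(-54 - 41) + 156) + 111 = (√(-95) + 156) + 111 = (I*√95 + 156) + 111 = (156 + I*√95) + 111 = 267 + I*√95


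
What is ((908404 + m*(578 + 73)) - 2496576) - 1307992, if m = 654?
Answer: -2470410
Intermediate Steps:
((908404 + m*(578 + 73)) - 2496576) - 1307992 = ((908404 + 654*(578 + 73)) - 2496576) - 1307992 = ((908404 + 654*651) - 2496576) - 1307992 = ((908404 + 425754) - 2496576) - 1307992 = (1334158 - 2496576) - 1307992 = -1162418 - 1307992 = -2470410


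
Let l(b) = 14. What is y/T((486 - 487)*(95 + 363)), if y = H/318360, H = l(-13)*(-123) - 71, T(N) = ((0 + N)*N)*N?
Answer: 1793/30585453904320 ≈ 5.8623e-11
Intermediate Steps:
T(N) = N**3 (T(N) = (N*N)*N = N**2*N = N**3)
H = -1793 (H = 14*(-123) - 71 = -1722 - 71 = -1793)
y = -1793/318360 ≈ -0.0056320
y/T((486 - 487)*(95 + 363)) = -1793*1/((95 + 363)**3*(486 - 487)**3)/318360 = -1793/(318360*((-1*458)**3)) = -1793/(318360*((-458)**3)) = -1793/318360/(-96071912) = -1793/318360*(-1/96071912) = 1793/30585453904320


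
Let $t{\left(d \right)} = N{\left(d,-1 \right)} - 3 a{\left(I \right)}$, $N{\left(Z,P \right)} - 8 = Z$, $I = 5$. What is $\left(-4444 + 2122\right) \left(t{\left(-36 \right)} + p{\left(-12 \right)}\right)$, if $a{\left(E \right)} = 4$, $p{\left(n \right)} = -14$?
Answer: $125388$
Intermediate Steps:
$N{\left(Z,P \right)} = 8 + Z$
$t{\left(d \right)} = -4 + d$ ($t{\left(d \right)} = \left(8 + d\right) - 12 = -4 + d$)
$\left(-4444 + 2122\right) \left(t{\left(-36 \right)} + p{\left(-12 \right)}\right) = \left(-4444 + 2122\right) \left(\left(-4 - 36\right) - 14\right) = - 2322 \left(-40 - 14\right) = \left(-2322\right) \left(-54\right) = 125388$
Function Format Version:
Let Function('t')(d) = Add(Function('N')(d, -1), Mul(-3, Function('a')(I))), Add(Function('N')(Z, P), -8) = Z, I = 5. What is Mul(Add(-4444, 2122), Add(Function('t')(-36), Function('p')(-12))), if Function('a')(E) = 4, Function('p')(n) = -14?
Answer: 125388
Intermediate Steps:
Function('N')(Z, P) = Add(8, Z)
Function('t')(d) = Add(-4, d) (Function('t')(d) = Add(Add(8, d), Mul(-3, 4)) = Add(Add(8, d), -12) = Add(-4, d))
Mul(Add(-4444, 2122), Add(Function('t')(-36), Function('p')(-12))) = Mul(Add(-4444, 2122), Add(Add(-4, -36), -14)) = Mul(-2322, Add(-40, -14)) = Mul(-2322, -54) = 125388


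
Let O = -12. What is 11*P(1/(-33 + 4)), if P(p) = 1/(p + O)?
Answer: -319/349 ≈ -0.91404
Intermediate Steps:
P(p) = 1/(-12 + p) (P(p) = 1/(p - 12) = 1/(-12 + p))
11*P(1/(-33 + 4)) = 11/(-12 + 1/(-33 + 4)) = 11/(-12 + 1/(-29)) = 11/(-12 - 1/29) = 11/(-349/29) = 11*(-29/349) = -319/349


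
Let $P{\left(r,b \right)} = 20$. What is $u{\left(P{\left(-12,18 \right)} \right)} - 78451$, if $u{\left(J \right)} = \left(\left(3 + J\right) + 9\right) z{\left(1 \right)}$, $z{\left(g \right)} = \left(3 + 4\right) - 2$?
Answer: $-78291$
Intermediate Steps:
$z{\left(g \right)} = 5$ ($z{\left(g \right)} = 7 - 2 = 5$)
$u{\left(J \right)} = 60 + 5 J$ ($u{\left(J \right)} = \left(\left(3 + J\right) + 9\right) 5 = \left(12 + J\right) 5 = 60 + 5 J$)
$u{\left(P{\left(-12,18 \right)} \right)} - 78451 = \left(60 + 5 \cdot 20\right) - 78451 = \left(60 + 100\right) - 78451 = 160 - 78451 = -78291$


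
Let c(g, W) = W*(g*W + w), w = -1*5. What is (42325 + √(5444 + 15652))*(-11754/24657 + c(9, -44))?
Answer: 6137637894350/8219 + 870072708*√586/8219 ≈ 7.4932e+8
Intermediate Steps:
w = -5
c(g, W) = W*(-5 + W*g) (c(g, W) = W*(g*W - 5) = W*(W*g - 5) = W*(-5 + W*g))
(42325 + √(5444 + 15652))*(-11754/24657 + c(9, -44)) = (42325 + √(5444 + 15652))*(-11754/24657 - 44*(-5 - 44*9)) = (42325 + √21096)*(-11754*1/24657 - 44*(-5 - 396)) = (42325 + 6*√586)*(-3918/8219 - 44*(-401)) = (42325 + 6*√586)*(-3918/8219 + 17644) = (42325 + 6*√586)*(145012118/8219) = 6137637894350/8219 + 870072708*√586/8219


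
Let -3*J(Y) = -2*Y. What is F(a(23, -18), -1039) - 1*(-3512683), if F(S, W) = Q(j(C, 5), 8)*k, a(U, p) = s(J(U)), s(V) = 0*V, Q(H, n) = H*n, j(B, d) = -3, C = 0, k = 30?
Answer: 3511963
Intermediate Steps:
J(Y) = 2*Y/3 (J(Y) = -(-2)*Y/3 = 2*Y/3)
s(V) = 0
a(U, p) = 0
F(S, W) = -720 (F(S, W) = -3*8*30 = -24*30 = -720)
F(a(23, -18), -1039) - 1*(-3512683) = -720 - 1*(-3512683) = -720 + 3512683 = 3511963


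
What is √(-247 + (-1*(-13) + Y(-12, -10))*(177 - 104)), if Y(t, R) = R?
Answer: 2*I*√7 ≈ 5.2915*I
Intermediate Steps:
√(-247 + (-1*(-13) + Y(-12, -10))*(177 - 104)) = √(-247 + (-1*(-13) - 10)*(177 - 104)) = √(-247 + (13 - 10)*73) = √(-247 + 3*73) = √(-247 + 219) = √(-28) = 2*I*√7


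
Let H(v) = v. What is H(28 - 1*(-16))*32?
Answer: 1408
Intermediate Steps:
H(28 - 1*(-16))*32 = (28 - 1*(-16))*32 = (28 + 16)*32 = 44*32 = 1408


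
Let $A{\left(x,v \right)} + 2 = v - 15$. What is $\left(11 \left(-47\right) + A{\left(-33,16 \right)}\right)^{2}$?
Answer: $268324$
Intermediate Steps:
$A{\left(x,v \right)} = -17 + v$ ($A{\left(x,v \right)} = -2 + \left(v - 15\right) = -2 + \left(-15 + v\right) = -17 + v$)
$\left(11 \left(-47\right) + A{\left(-33,16 \right)}\right)^{2} = \left(11 \left(-47\right) + \left(-17 + 16\right)\right)^{2} = \left(-517 - 1\right)^{2} = \left(-518\right)^{2} = 268324$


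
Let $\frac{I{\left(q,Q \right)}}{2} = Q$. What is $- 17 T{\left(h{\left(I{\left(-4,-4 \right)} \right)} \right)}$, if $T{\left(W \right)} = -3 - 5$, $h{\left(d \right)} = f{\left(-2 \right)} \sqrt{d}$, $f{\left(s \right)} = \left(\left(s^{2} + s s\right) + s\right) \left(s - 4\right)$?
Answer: $136$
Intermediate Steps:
$f{\left(s \right)} = \left(-4 + s\right) \left(s + 2 s^{2}\right)$ ($f{\left(s \right)} = \left(\left(s^{2} + s^{2}\right) + s\right) \left(-4 + s\right) = \left(2 s^{2} + s\right) \left(-4 + s\right) = \left(s + 2 s^{2}\right) \left(-4 + s\right) = \left(-4 + s\right) \left(s + 2 s^{2}\right)$)
$I{\left(q,Q \right)} = 2 Q$
$h{\left(d \right)} = - 36 \sqrt{d}$ ($h{\left(d \right)} = - 2 \left(-4 - -14 + 2 \left(-2\right)^{2}\right) \sqrt{d} = - 2 \left(-4 + 14 + 2 \cdot 4\right) \sqrt{d} = - 2 \left(-4 + 14 + 8\right) \sqrt{d} = \left(-2\right) 18 \sqrt{d} = - 36 \sqrt{d}$)
$T{\left(W \right)} = -8$
$- 17 T{\left(h{\left(I{\left(-4,-4 \right)} \right)} \right)} = \left(-17\right) \left(-8\right) = 136$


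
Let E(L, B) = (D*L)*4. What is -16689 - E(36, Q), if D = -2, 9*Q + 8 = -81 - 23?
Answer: -16401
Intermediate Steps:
Q = -112/9 (Q = -8/9 + (-81 - 23)/9 = -8/9 + (⅑)*(-104) = -8/9 - 104/9 = -112/9 ≈ -12.444)
E(L, B) = -8*L (E(L, B) = -2*L*4 = -8*L)
-16689 - E(36, Q) = -16689 - (-8)*36 = -16689 - 1*(-288) = -16689 + 288 = -16401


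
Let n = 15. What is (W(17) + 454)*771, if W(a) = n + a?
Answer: 374706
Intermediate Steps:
W(a) = 15 + a
(W(17) + 454)*771 = ((15 + 17) + 454)*771 = (32 + 454)*771 = 486*771 = 374706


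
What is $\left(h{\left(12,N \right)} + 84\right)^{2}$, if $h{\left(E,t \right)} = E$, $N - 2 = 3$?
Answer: $9216$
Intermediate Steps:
$N = 5$ ($N = 2 + 3 = 5$)
$\left(h{\left(12,N \right)} + 84\right)^{2} = \left(12 + 84\right)^{2} = 96^{2} = 9216$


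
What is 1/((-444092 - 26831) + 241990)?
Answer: -1/228933 ≈ -4.3681e-6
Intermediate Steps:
1/((-444092 - 26831) + 241990) = 1/(-470923 + 241990) = 1/(-228933) = -1/228933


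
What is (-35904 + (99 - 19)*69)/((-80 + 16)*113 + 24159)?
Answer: -30384/16927 ≈ -1.7950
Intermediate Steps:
(-35904 + (99 - 19)*69)/((-80 + 16)*113 + 24159) = (-35904 + 80*69)/(-64*113 + 24159) = (-35904 + 5520)/(-7232 + 24159) = -30384/16927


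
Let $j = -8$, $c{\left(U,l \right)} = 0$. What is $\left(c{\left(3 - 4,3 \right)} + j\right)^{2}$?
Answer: $64$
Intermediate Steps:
$\left(c{\left(3 - 4,3 \right)} + j\right)^{2} = \left(0 - 8\right)^{2} = \left(-8\right)^{2} = 64$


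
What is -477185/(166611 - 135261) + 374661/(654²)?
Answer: -112487741/7841460 ≈ -14.345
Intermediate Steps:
-477185/(166611 - 135261) + 374661/(654²) = -477185/31350 + 374661/427716 = -477185*1/31350 + 374661*(1/427716) = -5023/330 + 41629/47524 = -112487741/7841460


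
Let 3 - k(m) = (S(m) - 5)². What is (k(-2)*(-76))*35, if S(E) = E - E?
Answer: 58520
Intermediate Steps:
S(E) = 0
k(m) = -22 (k(m) = 3 - (0 - 5)² = 3 - 1*(-5)² = 3 - 1*25 = 3 - 25 = -22)
(k(-2)*(-76))*35 = -22*(-76)*35 = 1672*35 = 58520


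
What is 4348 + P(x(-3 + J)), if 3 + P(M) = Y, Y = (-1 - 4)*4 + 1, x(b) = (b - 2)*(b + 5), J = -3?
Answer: 4326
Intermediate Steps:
x(b) = (-2 + b)*(5 + b)
Y = -19 (Y = -5*4 + 1 = -20 + 1 = -19)
P(M) = -22 (P(M) = -3 - 19 = -22)
4348 + P(x(-3 + J)) = 4348 - 22 = 4326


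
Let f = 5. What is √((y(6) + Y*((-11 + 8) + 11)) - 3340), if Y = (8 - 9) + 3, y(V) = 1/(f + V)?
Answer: I*√402193/11 ≈ 57.653*I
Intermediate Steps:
y(V) = 1/(5 + V)
Y = 2 (Y = -1 + 3 = 2)
√((y(6) + Y*((-11 + 8) + 11)) - 3340) = √((1/(5 + 6) + 2*((-11 + 8) + 11)) - 3340) = √((1/11 + 2*(-3 + 11)) - 3340) = √((1/11 + 2*8) - 3340) = √((1/11 + 16) - 3340) = √(177/11 - 3340) = √(-36563/11) = I*√402193/11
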